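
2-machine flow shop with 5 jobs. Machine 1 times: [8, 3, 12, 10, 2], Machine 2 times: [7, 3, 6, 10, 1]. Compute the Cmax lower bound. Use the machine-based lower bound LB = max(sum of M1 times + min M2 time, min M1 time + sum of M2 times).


LB1 = sum(M1 times) + min(M2 times) = 35 + 1 = 36
LB2 = min(M1 times) + sum(M2 times) = 2 + 27 = 29
Lower bound = max(LB1, LB2) = max(36, 29) = 36

36


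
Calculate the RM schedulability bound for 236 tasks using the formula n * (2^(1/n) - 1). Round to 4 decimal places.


Compute 2^(1/236) = 1.0029413817
Subtract 1: 1.0029413817 - 1 = 0.0029413817
Multiply by n: 236 * 0.0029413817 = 0.6941660812
Round to 4 dp: 0.6942

0.6942


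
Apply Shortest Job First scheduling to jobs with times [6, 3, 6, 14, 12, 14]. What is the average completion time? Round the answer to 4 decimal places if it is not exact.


SJF order (ascending): [3, 6, 6, 12, 14, 14]
Completion times:
  Job 1: burst=3, C=3
  Job 2: burst=6, C=9
  Job 3: burst=6, C=15
  Job 4: burst=12, C=27
  Job 5: burst=14, C=41
  Job 6: burst=14, C=55
Average completion = 150/6 = 25.0

25.0


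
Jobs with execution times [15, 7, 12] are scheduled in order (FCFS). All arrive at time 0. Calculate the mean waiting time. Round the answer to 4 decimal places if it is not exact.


FCFS order (as given): [15, 7, 12]
Waiting times:
  Job 1: wait = 0
  Job 2: wait = 15
  Job 3: wait = 22
Sum of waiting times = 37
Average waiting time = 37/3 = 12.3333

12.3333


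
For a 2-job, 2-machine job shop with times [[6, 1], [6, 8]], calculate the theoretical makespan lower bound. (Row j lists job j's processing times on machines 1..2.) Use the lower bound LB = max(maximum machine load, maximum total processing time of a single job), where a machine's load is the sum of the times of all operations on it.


Machine loads:
  Machine 1: 6 + 6 = 12
  Machine 2: 1 + 8 = 9
Max machine load = 12
Job totals:
  Job 1: 7
  Job 2: 14
Max job total = 14
Lower bound = max(12, 14) = 14

14


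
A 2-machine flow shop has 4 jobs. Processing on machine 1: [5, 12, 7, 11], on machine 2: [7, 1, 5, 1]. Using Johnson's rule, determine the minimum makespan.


Apply Johnson's rule:
  Group 1 (a <= b): [(1, 5, 7)]
  Group 2 (a > b): [(3, 7, 5), (2, 12, 1), (4, 11, 1)]
Optimal job order: [1, 3, 2, 4]
Schedule:
  Job 1: M1 done at 5, M2 done at 12
  Job 3: M1 done at 12, M2 done at 17
  Job 2: M1 done at 24, M2 done at 25
  Job 4: M1 done at 35, M2 done at 36
Makespan = 36

36


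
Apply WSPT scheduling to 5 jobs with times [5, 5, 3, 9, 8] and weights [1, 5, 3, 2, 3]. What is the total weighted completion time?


Compute p/w ratios and sort ascending (WSPT): [(5, 5), (3, 3), (8, 3), (9, 2), (5, 1)]
Compute weighted completion times:
  Job (p=5,w=5): C=5, w*C=5*5=25
  Job (p=3,w=3): C=8, w*C=3*8=24
  Job (p=8,w=3): C=16, w*C=3*16=48
  Job (p=9,w=2): C=25, w*C=2*25=50
  Job (p=5,w=1): C=30, w*C=1*30=30
Total weighted completion time = 177

177


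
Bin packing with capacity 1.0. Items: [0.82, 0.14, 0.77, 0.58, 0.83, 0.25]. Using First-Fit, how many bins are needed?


Place items sequentially using First-Fit:
  Item 0.82 -> new Bin 1
  Item 0.14 -> Bin 1 (now 0.96)
  Item 0.77 -> new Bin 2
  Item 0.58 -> new Bin 3
  Item 0.83 -> new Bin 4
  Item 0.25 -> Bin 3 (now 0.83)
Total bins used = 4

4


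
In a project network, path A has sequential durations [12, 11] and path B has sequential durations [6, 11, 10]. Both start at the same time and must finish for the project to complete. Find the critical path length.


Path A total = 12 + 11 = 23
Path B total = 6 + 11 + 10 = 27
Critical path = longest path = max(23, 27) = 27

27


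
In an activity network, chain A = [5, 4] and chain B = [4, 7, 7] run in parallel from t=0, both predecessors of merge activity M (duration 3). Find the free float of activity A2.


ES(A2) = sum of predecessors on chain A = 5
EF(A2) = ES + duration = 5 + 4 = 9
Successor of A2 is M. ES(M) = max(sum(A), sum(B)) = max(9, 18) = 18
Free float = ES(successor) - EF(current) = 18 - 9 = 9

9


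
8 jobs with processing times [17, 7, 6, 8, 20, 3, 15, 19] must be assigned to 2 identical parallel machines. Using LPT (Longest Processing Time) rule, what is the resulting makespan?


Sort jobs in decreasing order (LPT): [20, 19, 17, 15, 8, 7, 6, 3]
Assign each job to the least loaded machine:
  Machine 1: jobs [20, 15, 8, 6], load = 49
  Machine 2: jobs [19, 17, 7, 3], load = 46
Makespan = max load = 49

49


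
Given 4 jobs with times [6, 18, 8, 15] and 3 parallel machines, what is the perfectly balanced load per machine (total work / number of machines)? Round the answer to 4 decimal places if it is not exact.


Total processing time = 6 + 18 + 8 + 15 = 47
Number of machines = 3
Ideal balanced load = 47 / 3 = 15.6667

15.6667


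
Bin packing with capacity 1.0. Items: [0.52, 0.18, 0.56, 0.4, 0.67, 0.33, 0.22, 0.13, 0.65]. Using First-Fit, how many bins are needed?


Place items sequentially using First-Fit:
  Item 0.52 -> new Bin 1
  Item 0.18 -> Bin 1 (now 0.7)
  Item 0.56 -> new Bin 2
  Item 0.4 -> Bin 2 (now 0.96)
  Item 0.67 -> new Bin 3
  Item 0.33 -> Bin 3 (now 1.0)
  Item 0.22 -> Bin 1 (now 0.92)
  Item 0.13 -> new Bin 4
  Item 0.65 -> Bin 4 (now 0.78)
Total bins used = 4

4


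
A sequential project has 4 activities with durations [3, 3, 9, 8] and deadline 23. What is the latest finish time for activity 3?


LF(activity 3) = deadline - sum of successor durations
Successors: activities 4 through 4 with durations [8]
Sum of successor durations = 8
LF = 23 - 8 = 15

15


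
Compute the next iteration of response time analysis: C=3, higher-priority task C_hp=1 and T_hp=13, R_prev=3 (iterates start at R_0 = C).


R_next = C + ceil(R_prev / T_hp) * C_hp
ceil(3 / 13) = ceil(0.2308) = 1
Interference = 1 * 1 = 1
R_next = 3 + 1 = 4

4


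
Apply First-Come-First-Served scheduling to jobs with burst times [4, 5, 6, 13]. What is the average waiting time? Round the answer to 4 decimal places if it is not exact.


FCFS order (as given): [4, 5, 6, 13]
Waiting times:
  Job 1: wait = 0
  Job 2: wait = 4
  Job 3: wait = 9
  Job 4: wait = 15
Sum of waiting times = 28
Average waiting time = 28/4 = 7.0

7.0


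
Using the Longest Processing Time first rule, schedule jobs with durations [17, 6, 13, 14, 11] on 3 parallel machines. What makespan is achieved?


Sort jobs in decreasing order (LPT): [17, 14, 13, 11, 6]
Assign each job to the least loaded machine:
  Machine 1: jobs [17], load = 17
  Machine 2: jobs [14, 6], load = 20
  Machine 3: jobs [13, 11], load = 24
Makespan = max load = 24

24


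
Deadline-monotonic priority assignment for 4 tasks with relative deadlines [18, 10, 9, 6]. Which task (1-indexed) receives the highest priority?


Sort tasks by relative deadline (ascending):
  Task 4: deadline = 6
  Task 3: deadline = 9
  Task 2: deadline = 10
  Task 1: deadline = 18
Priority order (highest first): [4, 3, 2, 1]
Highest priority task = 4

4


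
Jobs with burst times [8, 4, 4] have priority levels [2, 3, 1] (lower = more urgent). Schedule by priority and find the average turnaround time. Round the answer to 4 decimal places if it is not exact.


Sort by priority (ascending = highest first):
Order: [(1, 4), (2, 8), (3, 4)]
Completion times:
  Priority 1, burst=4, C=4
  Priority 2, burst=8, C=12
  Priority 3, burst=4, C=16
Average turnaround = 32/3 = 10.6667

10.6667


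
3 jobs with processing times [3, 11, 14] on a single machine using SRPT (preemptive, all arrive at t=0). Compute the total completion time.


Since all jobs arrive at t=0, SRPT equals SPT ordering.
SPT order: [3, 11, 14]
Completion times:
  Job 1: p=3, C=3
  Job 2: p=11, C=14
  Job 3: p=14, C=28
Total completion time = 3 + 14 + 28 = 45

45


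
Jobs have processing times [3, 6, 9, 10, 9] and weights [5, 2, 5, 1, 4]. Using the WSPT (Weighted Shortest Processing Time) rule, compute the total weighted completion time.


Compute p/w ratios and sort ascending (WSPT): [(3, 5), (9, 5), (9, 4), (6, 2), (10, 1)]
Compute weighted completion times:
  Job (p=3,w=5): C=3, w*C=5*3=15
  Job (p=9,w=5): C=12, w*C=5*12=60
  Job (p=9,w=4): C=21, w*C=4*21=84
  Job (p=6,w=2): C=27, w*C=2*27=54
  Job (p=10,w=1): C=37, w*C=1*37=37
Total weighted completion time = 250

250


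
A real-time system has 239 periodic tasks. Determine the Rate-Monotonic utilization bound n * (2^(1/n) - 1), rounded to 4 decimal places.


Compute 2^(1/239) = 1.0029044070
Subtract 1: 1.0029044070 - 1 = 0.0029044070
Multiply by n: 239 * 0.0029044070 = 0.6941532730
Round to 4 dp: 0.6942

0.6942


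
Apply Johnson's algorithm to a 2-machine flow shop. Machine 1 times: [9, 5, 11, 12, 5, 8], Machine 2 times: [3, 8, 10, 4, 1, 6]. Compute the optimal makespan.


Apply Johnson's rule:
  Group 1 (a <= b): [(2, 5, 8)]
  Group 2 (a > b): [(3, 11, 10), (6, 8, 6), (4, 12, 4), (1, 9, 3), (5, 5, 1)]
Optimal job order: [2, 3, 6, 4, 1, 5]
Schedule:
  Job 2: M1 done at 5, M2 done at 13
  Job 3: M1 done at 16, M2 done at 26
  Job 6: M1 done at 24, M2 done at 32
  Job 4: M1 done at 36, M2 done at 40
  Job 1: M1 done at 45, M2 done at 48
  Job 5: M1 done at 50, M2 done at 51
Makespan = 51

51


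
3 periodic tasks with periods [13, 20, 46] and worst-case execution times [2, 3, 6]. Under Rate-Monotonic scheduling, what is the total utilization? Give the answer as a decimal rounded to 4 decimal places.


Compute individual utilizations (exact fractions):
  Task 1: C/T = 2/13 (approx. 0.1538)
  Task 2: C/T = 3/20 (approx. 0.15)
  Task 3: C/T = 6/46 = 3/23 (approx. 0.1304)
Total utilization U = 2/13 + 3/20 + 3/23 = 2597/5980
Rounded to 4 decimal places: U = 0.4343
RM (Liu & Layland) bound for 3 tasks = 0.779763; compare with U = 2597/5980 (approx. 0.434281)
U <= bound, so schedulable by RM sufficient condition.

0.4343


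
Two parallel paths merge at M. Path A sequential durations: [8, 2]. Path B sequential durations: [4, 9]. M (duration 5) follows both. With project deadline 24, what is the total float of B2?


Forward pass: ES(B2) = sum of predecessors on chain B = 4
EF = ES + duration = 4 + 9 = 13
Backward pass: LF(M) = deadline = 24; LS(M) = 24 - 5 = 19
LF(B2) = LS(M) - sum(successors on chain B) = 19 - 0 = 19
LS = LF - duration = 19 - 9 = 10
Total float = LS - ES = 10 - 4 = 6

6


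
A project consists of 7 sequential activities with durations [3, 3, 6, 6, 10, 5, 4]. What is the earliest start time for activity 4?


Activity 4 starts after activities 1 through 3 complete.
Predecessor durations: [3, 3, 6]
ES = 3 + 3 + 6 = 12

12


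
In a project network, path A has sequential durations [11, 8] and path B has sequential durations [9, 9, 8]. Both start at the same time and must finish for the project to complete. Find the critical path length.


Path A total = 11 + 8 = 19
Path B total = 9 + 9 + 8 = 26
Critical path = longest path = max(19, 26) = 26

26


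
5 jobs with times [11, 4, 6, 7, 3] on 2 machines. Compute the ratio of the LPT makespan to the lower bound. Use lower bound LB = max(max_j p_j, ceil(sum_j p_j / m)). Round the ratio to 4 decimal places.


LPT order: [11, 7, 6, 4, 3]
Machine loads after assignment: [15, 16]
LPT makespan = 16
Lower bound = max(max_job, ceil(total/2)) = max(11, 16) = 16
Ratio = 16 / 16 = 1.0

1.0


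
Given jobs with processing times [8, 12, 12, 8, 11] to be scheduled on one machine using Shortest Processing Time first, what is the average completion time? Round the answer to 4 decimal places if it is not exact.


Sort jobs by processing time (SPT order): [8, 8, 11, 12, 12]
Compute completion times sequentially:
  Job 1: processing = 8, completes at 8
  Job 2: processing = 8, completes at 16
  Job 3: processing = 11, completes at 27
  Job 4: processing = 12, completes at 39
  Job 5: processing = 12, completes at 51
Sum of completion times = 141
Average completion time = 141/5 = 28.2

28.2


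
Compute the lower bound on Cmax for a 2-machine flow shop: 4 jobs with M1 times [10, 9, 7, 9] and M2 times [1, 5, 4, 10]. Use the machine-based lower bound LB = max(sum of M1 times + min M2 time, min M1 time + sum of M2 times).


LB1 = sum(M1 times) + min(M2 times) = 35 + 1 = 36
LB2 = min(M1 times) + sum(M2 times) = 7 + 20 = 27
Lower bound = max(LB1, LB2) = max(36, 27) = 36

36


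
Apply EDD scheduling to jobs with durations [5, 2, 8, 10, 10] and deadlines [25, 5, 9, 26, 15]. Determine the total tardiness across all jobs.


Sort by due date (EDD order): [(2, 5), (8, 9), (10, 15), (5, 25), (10, 26)]
Compute completion times and tardiness:
  Job 1: p=2, d=5, C=2, tardiness=max(0,2-5)=0
  Job 2: p=8, d=9, C=10, tardiness=max(0,10-9)=1
  Job 3: p=10, d=15, C=20, tardiness=max(0,20-15)=5
  Job 4: p=5, d=25, C=25, tardiness=max(0,25-25)=0
  Job 5: p=10, d=26, C=35, tardiness=max(0,35-26)=9
Total tardiness = 15

15


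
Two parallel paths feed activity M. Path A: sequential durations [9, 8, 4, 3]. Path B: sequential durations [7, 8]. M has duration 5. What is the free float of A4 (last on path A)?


ES(A4) = sum of predecessors on chain A = 21
EF(A4) = ES + duration = 21 + 3 = 24
Successor of A4 is M. ES(M) = max(sum(A), sum(B)) = max(24, 15) = 24
Free float = ES(successor) - EF(current) = 24 - 24 = 0

0


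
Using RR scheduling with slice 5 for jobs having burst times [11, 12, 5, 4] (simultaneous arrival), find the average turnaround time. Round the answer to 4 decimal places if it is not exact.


Time quantum = 5
Execution trace:
  J1 runs 5 units, time = 5
  J2 runs 5 units, time = 10
  J3 runs 5 units, time = 15
  J4 runs 4 units, time = 19
  J1 runs 5 units, time = 24
  J2 runs 5 units, time = 29
  J1 runs 1 units, time = 30
  J2 runs 2 units, time = 32
Finish times: [30, 32, 15, 19]
Average turnaround = 96/4 = 24.0

24.0


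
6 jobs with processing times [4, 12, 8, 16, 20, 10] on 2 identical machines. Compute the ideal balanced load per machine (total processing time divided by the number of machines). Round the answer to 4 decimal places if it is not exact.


Total processing time = 4 + 12 + 8 + 16 + 20 + 10 = 70
Number of machines = 2
Ideal balanced load = 70 / 2 = 35.0

35.0


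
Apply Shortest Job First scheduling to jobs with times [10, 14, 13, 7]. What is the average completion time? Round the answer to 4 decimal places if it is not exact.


SJF order (ascending): [7, 10, 13, 14]
Completion times:
  Job 1: burst=7, C=7
  Job 2: burst=10, C=17
  Job 3: burst=13, C=30
  Job 4: burst=14, C=44
Average completion = 98/4 = 24.5

24.5


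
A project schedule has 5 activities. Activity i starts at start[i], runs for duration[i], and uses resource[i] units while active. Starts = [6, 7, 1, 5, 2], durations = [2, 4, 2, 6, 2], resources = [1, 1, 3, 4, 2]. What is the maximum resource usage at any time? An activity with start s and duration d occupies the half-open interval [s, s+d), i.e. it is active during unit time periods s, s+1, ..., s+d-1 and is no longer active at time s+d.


Each activity i is active on [start_i, start_i + duration_i).
Compute total resource usage per time slot:
  t=0: active resources = [], total = 0
  t=1: active resources = [3], total = 3
  t=2: active resources = [3, 2], total = 5
  t=3: active resources = [2], total = 2
  t=4: active resources = [], total = 0
  t=5: active resources = [4], total = 4
  t=6: active resources = [1, 4], total = 5
  t=7: active resources = [1, 1, 4], total = 6
  t=8: active resources = [1, 4], total = 5
  t=9: active resources = [1, 4], total = 5
  t=10: active resources = [1, 4], total = 5
Peak resource demand = 6

6


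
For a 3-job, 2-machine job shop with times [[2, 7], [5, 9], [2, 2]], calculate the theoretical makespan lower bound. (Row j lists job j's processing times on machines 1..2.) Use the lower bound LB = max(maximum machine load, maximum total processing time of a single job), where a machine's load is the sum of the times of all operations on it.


Machine loads:
  Machine 1: 2 + 5 + 2 = 9
  Machine 2: 7 + 9 + 2 = 18
Max machine load = 18
Job totals:
  Job 1: 9
  Job 2: 14
  Job 3: 4
Max job total = 14
Lower bound = max(18, 14) = 18

18


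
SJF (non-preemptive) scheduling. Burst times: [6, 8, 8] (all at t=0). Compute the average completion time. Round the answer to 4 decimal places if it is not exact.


SJF order (ascending): [6, 8, 8]
Completion times:
  Job 1: burst=6, C=6
  Job 2: burst=8, C=14
  Job 3: burst=8, C=22
Average completion = 42/3 = 14.0

14.0


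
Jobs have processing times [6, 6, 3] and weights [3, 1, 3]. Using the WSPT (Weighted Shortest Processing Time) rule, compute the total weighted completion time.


Compute p/w ratios and sort ascending (WSPT): [(3, 3), (6, 3), (6, 1)]
Compute weighted completion times:
  Job (p=3,w=3): C=3, w*C=3*3=9
  Job (p=6,w=3): C=9, w*C=3*9=27
  Job (p=6,w=1): C=15, w*C=1*15=15
Total weighted completion time = 51

51


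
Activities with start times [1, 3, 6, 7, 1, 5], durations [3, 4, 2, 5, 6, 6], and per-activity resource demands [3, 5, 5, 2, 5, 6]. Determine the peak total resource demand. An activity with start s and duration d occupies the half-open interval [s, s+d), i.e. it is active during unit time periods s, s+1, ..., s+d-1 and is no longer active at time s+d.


Each activity i is active on [start_i, start_i + duration_i).
Compute total resource usage per time slot:
  t=0: active resources = [], total = 0
  t=1: active resources = [3, 5], total = 8
  t=2: active resources = [3, 5], total = 8
  t=3: active resources = [3, 5, 5], total = 13
  t=4: active resources = [5, 5], total = 10
  t=5: active resources = [5, 5, 6], total = 16
  t=6: active resources = [5, 5, 5, 6], total = 21
  t=7: active resources = [5, 2, 6], total = 13
  t=8: active resources = [2, 6], total = 8
  t=9: active resources = [2, 6], total = 8
  t=10: active resources = [2, 6], total = 8
  t=11: active resources = [2], total = 2
Peak resource demand = 21

21


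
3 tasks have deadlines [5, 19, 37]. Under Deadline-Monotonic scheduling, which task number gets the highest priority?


Sort tasks by relative deadline (ascending):
  Task 1: deadline = 5
  Task 2: deadline = 19
  Task 3: deadline = 37
Priority order (highest first): [1, 2, 3]
Highest priority task = 1

1


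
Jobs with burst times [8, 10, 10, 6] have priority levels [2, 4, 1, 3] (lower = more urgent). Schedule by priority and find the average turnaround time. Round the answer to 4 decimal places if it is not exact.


Sort by priority (ascending = highest first):
Order: [(1, 10), (2, 8), (3, 6), (4, 10)]
Completion times:
  Priority 1, burst=10, C=10
  Priority 2, burst=8, C=18
  Priority 3, burst=6, C=24
  Priority 4, burst=10, C=34
Average turnaround = 86/4 = 21.5

21.5


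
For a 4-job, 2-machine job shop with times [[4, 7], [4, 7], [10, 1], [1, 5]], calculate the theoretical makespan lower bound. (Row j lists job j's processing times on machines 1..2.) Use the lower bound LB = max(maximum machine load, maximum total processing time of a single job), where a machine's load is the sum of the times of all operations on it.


Machine loads:
  Machine 1: 4 + 4 + 10 + 1 = 19
  Machine 2: 7 + 7 + 1 + 5 = 20
Max machine load = 20
Job totals:
  Job 1: 11
  Job 2: 11
  Job 3: 11
  Job 4: 6
Max job total = 11
Lower bound = max(20, 11) = 20

20


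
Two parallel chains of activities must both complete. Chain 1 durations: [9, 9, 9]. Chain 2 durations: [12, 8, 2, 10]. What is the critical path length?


Path A total = 9 + 9 + 9 = 27
Path B total = 12 + 8 + 2 + 10 = 32
Critical path = longest path = max(27, 32) = 32

32


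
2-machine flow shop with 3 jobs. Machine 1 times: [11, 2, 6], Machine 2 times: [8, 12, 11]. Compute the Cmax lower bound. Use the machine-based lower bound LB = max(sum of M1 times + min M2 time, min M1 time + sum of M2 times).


LB1 = sum(M1 times) + min(M2 times) = 19 + 8 = 27
LB2 = min(M1 times) + sum(M2 times) = 2 + 31 = 33
Lower bound = max(LB1, LB2) = max(27, 33) = 33

33


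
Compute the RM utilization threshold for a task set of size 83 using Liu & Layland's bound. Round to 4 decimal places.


Compute 2^(1/83) = 1.0083861392
Subtract 1: 1.0083861392 - 1 = 0.0083861392
Multiply by n: 83 * 0.0083861392 = 0.6960495536
Round to 4 dp: 0.6960

0.6960


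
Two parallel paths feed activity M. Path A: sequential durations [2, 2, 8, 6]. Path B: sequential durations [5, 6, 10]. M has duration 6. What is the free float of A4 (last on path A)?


ES(A4) = sum of predecessors on chain A = 12
EF(A4) = ES + duration = 12 + 6 = 18
Successor of A4 is M. ES(M) = max(sum(A), sum(B)) = max(18, 21) = 21
Free float = ES(successor) - EF(current) = 21 - 18 = 3

3


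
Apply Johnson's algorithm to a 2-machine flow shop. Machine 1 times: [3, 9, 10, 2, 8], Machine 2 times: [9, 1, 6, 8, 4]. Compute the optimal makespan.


Apply Johnson's rule:
  Group 1 (a <= b): [(4, 2, 8), (1, 3, 9)]
  Group 2 (a > b): [(3, 10, 6), (5, 8, 4), (2, 9, 1)]
Optimal job order: [4, 1, 3, 5, 2]
Schedule:
  Job 4: M1 done at 2, M2 done at 10
  Job 1: M1 done at 5, M2 done at 19
  Job 3: M1 done at 15, M2 done at 25
  Job 5: M1 done at 23, M2 done at 29
  Job 2: M1 done at 32, M2 done at 33
Makespan = 33

33


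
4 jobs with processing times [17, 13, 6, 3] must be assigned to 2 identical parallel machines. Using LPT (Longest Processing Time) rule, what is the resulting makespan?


Sort jobs in decreasing order (LPT): [17, 13, 6, 3]
Assign each job to the least loaded machine:
  Machine 1: jobs [17, 3], load = 20
  Machine 2: jobs [13, 6], load = 19
Makespan = max load = 20

20


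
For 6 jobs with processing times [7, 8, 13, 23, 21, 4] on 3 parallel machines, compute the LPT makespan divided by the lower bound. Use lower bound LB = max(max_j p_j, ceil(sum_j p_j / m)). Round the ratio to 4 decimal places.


LPT order: [23, 21, 13, 8, 7, 4]
Machine loads after assignment: [23, 28, 25]
LPT makespan = 28
Lower bound = max(max_job, ceil(total/3)) = max(23, 26) = 26
Ratio = 28 / 26 = 1.0769

1.0769


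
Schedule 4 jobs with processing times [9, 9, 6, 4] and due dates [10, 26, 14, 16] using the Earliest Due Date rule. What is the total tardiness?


Sort by due date (EDD order): [(9, 10), (6, 14), (4, 16), (9, 26)]
Compute completion times and tardiness:
  Job 1: p=9, d=10, C=9, tardiness=max(0,9-10)=0
  Job 2: p=6, d=14, C=15, tardiness=max(0,15-14)=1
  Job 3: p=4, d=16, C=19, tardiness=max(0,19-16)=3
  Job 4: p=9, d=26, C=28, tardiness=max(0,28-26)=2
Total tardiness = 6

6


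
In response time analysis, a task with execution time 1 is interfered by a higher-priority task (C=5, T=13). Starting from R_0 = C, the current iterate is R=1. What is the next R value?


R_next = C + ceil(R_prev / T_hp) * C_hp
ceil(1 / 13) = ceil(0.0769) = 1
Interference = 1 * 5 = 5
R_next = 1 + 5 = 6

6


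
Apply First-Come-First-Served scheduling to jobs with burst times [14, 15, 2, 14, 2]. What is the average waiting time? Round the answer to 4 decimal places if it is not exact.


FCFS order (as given): [14, 15, 2, 14, 2]
Waiting times:
  Job 1: wait = 0
  Job 2: wait = 14
  Job 3: wait = 29
  Job 4: wait = 31
  Job 5: wait = 45
Sum of waiting times = 119
Average waiting time = 119/5 = 23.8

23.8


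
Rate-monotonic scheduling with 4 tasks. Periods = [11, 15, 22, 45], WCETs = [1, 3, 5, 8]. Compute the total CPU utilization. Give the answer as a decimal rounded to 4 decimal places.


Compute individual utilizations (exact fractions):
  Task 1: C/T = 1/11 (approx. 0.0909)
  Task 2: C/T = 3/15 = 1/5 (approx. 0.2)
  Task 3: C/T = 5/22 (approx. 0.2273)
  Task 4: C/T = 8/45 (approx. 0.1778)
Total utilization U = 1/11 + 1/5 + 5/22 + 8/45 = 689/990
Rounded to 4 decimal places: U = 0.6960
RM (Liu & Layland) bound for 4 tasks = 0.756828; compare with U = 689/990 (approx. 0.695960)
U <= bound, so schedulable by RM sufficient condition.

0.6960


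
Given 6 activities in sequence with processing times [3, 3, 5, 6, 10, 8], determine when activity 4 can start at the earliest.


Activity 4 starts after activities 1 through 3 complete.
Predecessor durations: [3, 3, 5]
ES = 3 + 3 + 5 = 11

11


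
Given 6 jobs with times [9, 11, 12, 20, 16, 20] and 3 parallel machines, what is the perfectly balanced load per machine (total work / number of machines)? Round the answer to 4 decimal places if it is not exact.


Total processing time = 9 + 11 + 12 + 20 + 16 + 20 = 88
Number of machines = 3
Ideal balanced load = 88 / 3 = 29.3333

29.3333


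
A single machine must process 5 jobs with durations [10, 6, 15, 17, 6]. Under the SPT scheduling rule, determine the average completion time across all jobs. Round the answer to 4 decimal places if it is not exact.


Sort jobs by processing time (SPT order): [6, 6, 10, 15, 17]
Compute completion times sequentially:
  Job 1: processing = 6, completes at 6
  Job 2: processing = 6, completes at 12
  Job 3: processing = 10, completes at 22
  Job 4: processing = 15, completes at 37
  Job 5: processing = 17, completes at 54
Sum of completion times = 131
Average completion time = 131/5 = 26.2

26.2


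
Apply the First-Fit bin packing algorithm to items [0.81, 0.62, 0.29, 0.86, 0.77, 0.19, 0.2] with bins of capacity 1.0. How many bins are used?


Place items sequentially using First-Fit:
  Item 0.81 -> new Bin 1
  Item 0.62 -> new Bin 2
  Item 0.29 -> Bin 2 (now 0.91)
  Item 0.86 -> new Bin 3
  Item 0.77 -> new Bin 4
  Item 0.19 -> Bin 1 (now 1.0)
  Item 0.2 -> Bin 4 (now 0.97)
Total bins used = 4

4


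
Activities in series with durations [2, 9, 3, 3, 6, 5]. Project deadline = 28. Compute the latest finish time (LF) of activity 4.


LF(activity 4) = deadline - sum of successor durations
Successors: activities 5 through 6 with durations [6, 5]
Sum of successor durations = 11
LF = 28 - 11 = 17

17


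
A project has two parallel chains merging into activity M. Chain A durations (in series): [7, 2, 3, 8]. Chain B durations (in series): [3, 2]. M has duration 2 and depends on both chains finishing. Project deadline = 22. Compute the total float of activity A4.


Forward pass: ES(A4) = sum of predecessors on chain A = 12
EF = ES + duration = 12 + 8 = 20
Backward pass: LF(M) = deadline = 22; LS(M) = 22 - 2 = 20
LF(A4) = LS(M) - sum(successors on chain A) = 20 - 0 = 20
LS = LF - duration = 20 - 8 = 12
Total float = LS - ES = 12 - 12 = 0

0


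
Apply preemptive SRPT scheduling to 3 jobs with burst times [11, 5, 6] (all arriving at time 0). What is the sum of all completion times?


Since all jobs arrive at t=0, SRPT equals SPT ordering.
SPT order: [5, 6, 11]
Completion times:
  Job 1: p=5, C=5
  Job 2: p=6, C=11
  Job 3: p=11, C=22
Total completion time = 5 + 11 + 22 = 38

38


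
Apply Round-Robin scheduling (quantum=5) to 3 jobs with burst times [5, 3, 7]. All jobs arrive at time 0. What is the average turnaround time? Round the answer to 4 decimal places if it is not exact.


Time quantum = 5
Execution trace:
  J1 runs 5 units, time = 5
  J2 runs 3 units, time = 8
  J3 runs 5 units, time = 13
  J3 runs 2 units, time = 15
Finish times: [5, 8, 15]
Average turnaround = 28/3 = 9.3333

9.3333


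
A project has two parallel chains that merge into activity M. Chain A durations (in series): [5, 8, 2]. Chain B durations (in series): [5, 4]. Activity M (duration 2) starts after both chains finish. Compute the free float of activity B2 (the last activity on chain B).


ES(B2) = sum of predecessors on chain B = 5
EF(B2) = ES + duration = 5 + 4 = 9
Successor of B2 is M. ES(M) = max(sum(A), sum(B)) = max(15, 9) = 15
Free float = ES(successor) - EF(current) = 15 - 9 = 6

6


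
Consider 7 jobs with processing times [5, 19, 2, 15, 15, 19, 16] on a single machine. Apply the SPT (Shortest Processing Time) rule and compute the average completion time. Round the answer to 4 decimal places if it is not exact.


Sort jobs by processing time (SPT order): [2, 5, 15, 15, 16, 19, 19]
Compute completion times sequentially:
  Job 1: processing = 2, completes at 2
  Job 2: processing = 5, completes at 7
  Job 3: processing = 15, completes at 22
  Job 4: processing = 15, completes at 37
  Job 5: processing = 16, completes at 53
  Job 6: processing = 19, completes at 72
  Job 7: processing = 19, completes at 91
Sum of completion times = 284
Average completion time = 284/7 = 40.5714

40.5714


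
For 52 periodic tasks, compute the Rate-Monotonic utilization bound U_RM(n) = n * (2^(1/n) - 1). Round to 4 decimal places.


Compute 2^(1/52) = 1.0134189907
Subtract 1: 1.0134189907 - 1 = 0.0134189907
Multiply by n: 52 * 0.0134189907 = 0.6977875164
Round to 4 dp: 0.6978

0.6978


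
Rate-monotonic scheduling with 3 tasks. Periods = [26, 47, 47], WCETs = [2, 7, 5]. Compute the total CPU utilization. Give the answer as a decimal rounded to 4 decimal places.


Compute individual utilizations (exact fractions):
  Task 1: C/T = 2/26 = 1/13 (approx. 0.0769)
  Task 2: C/T = 7/47 (approx. 0.1489)
  Task 3: C/T = 5/47 (approx. 0.1064)
Total utilization U = 1/13 + 7/47 + 5/47 = 203/611
Rounded to 4 decimal places: U = 0.3322
RM (Liu & Layland) bound for 3 tasks = 0.779763; compare with U = 203/611 (approx. 0.332242)
U <= bound, so schedulable by RM sufficient condition.

0.3322


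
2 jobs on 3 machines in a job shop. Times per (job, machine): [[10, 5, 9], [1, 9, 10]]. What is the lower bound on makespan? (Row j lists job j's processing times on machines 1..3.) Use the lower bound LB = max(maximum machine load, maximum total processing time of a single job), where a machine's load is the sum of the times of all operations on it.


Machine loads:
  Machine 1: 10 + 1 = 11
  Machine 2: 5 + 9 = 14
  Machine 3: 9 + 10 = 19
Max machine load = 19
Job totals:
  Job 1: 24
  Job 2: 20
Max job total = 24
Lower bound = max(19, 24) = 24

24


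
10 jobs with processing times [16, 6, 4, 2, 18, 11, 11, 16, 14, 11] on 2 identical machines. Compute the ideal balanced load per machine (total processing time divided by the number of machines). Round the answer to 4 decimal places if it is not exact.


Total processing time = 16 + 6 + 4 + 2 + 18 + 11 + 11 + 16 + 14 + 11 = 109
Number of machines = 2
Ideal balanced load = 109 / 2 = 54.5

54.5


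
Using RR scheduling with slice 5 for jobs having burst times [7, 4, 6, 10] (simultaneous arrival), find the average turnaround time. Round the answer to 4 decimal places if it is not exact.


Time quantum = 5
Execution trace:
  J1 runs 5 units, time = 5
  J2 runs 4 units, time = 9
  J3 runs 5 units, time = 14
  J4 runs 5 units, time = 19
  J1 runs 2 units, time = 21
  J3 runs 1 units, time = 22
  J4 runs 5 units, time = 27
Finish times: [21, 9, 22, 27]
Average turnaround = 79/4 = 19.75

19.75


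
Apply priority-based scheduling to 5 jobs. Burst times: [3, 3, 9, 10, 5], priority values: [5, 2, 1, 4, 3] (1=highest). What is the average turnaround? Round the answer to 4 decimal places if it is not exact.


Sort by priority (ascending = highest first):
Order: [(1, 9), (2, 3), (3, 5), (4, 10), (5, 3)]
Completion times:
  Priority 1, burst=9, C=9
  Priority 2, burst=3, C=12
  Priority 3, burst=5, C=17
  Priority 4, burst=10, C=27
  Priority 5, burst=3, C=30
Average turnaround = 95/5 = 19.0

19.0


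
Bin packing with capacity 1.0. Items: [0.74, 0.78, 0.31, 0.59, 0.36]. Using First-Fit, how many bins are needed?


Place items sequentially using First-Fit:
  Item 0.74 -> new Bin 1
  Item 0.78 -> new Bin 2
  Item 0.31 -> new Bin 3
  Item 0.59 -> Bin 3 (now 0.9)
  Item 0.36 -> new Bin 4
Total bins used = 4

4


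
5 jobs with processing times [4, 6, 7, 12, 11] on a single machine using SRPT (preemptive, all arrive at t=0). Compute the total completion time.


Since all jobs arrive at t=0, SRPT equals SPT ordering.
SPT order: [4, 6, 7, 11, 12]
Completion times:
  Job 1: p=4, C=4
  Job 2: p=6, C=10
  Job 3: p=7, C=17
  Job 4: p=11, C=28
  Job 5: p=12, C=40
Total completion time = 4 + 10 + 17 + 28 + 40 = 99

99


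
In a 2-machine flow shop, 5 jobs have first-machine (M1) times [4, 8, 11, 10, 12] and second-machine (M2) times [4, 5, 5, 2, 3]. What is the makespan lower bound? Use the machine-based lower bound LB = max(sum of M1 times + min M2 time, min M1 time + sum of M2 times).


LB1 = sum(M1 times) + min(M2 times) = 45 + 2 = 47
LB2 = min(M1 times) + sum(M2 times) = 4 + 19 = 23
Lower bound = max(LB1, LB2) = max(47, 23) = 47

47


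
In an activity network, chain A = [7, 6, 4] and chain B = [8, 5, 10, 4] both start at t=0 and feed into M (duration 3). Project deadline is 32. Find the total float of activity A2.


Forward pass: ES(A2) = sum of predecessors on chain A = 7
EF = ES + duration = 7 + 6 = 13
Backward pass: LF(M) = deadline = 32; LS(M) = 32 - 3 = 29
LF(A2) = LS(M) - sum(successors on chain A) = 29 - 4 = 25
LS = LF - duration = 25 - 6 = 19
Total float = LS - ES = 19 - 7 = 12

12


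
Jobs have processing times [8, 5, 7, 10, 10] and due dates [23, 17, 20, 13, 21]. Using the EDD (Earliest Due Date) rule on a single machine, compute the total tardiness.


Sort by due date (EDD order): [(10, 13), (5, 17), (7, 20), (10, 21), (8, 23)]
Compute completion times and tardiness:
  Job 1: p=10, d=13, C=10, tardiness=max(0,10-13)=0
  Job 2: p=5, d=17, C=15, tardiness=max(0,15-17)=0
  Job 3: p=7, d=20, C=22, tardiness=max(0,22-20)=2
  Job 4: p=10, d=21, C=32, tardiness=max(0,32-21)=11
  Job 5: p=8, d=23, C=40, tardiness=max(0,40-23)=17
Total tardiness = 30

30


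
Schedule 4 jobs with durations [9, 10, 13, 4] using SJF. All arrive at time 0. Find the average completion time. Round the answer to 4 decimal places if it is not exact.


SJF order (ascending): [4, 9, 10, 13]
Completion times:
  Job 1: burst=4, C=4
  Job 2: burst=9, C=13
  Job 3: burst=10, C=23
  Job 4: burst=13, C=36
Average completion = 76/4 = 19.0

19.0


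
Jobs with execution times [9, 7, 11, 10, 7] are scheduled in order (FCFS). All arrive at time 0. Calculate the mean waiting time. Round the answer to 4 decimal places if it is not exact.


FCFS order (as given): [9, 7, 11, 10, 7]
Waiting times:
  Job 1: wait = 0
  Job 2: wait = 9
  Job 3: wait = 16
  Job 4: wait = 27
  Job 5: wait = 37
Sum of waiting times = 89
Average waiting time = 89/5 = 17.8

17.8


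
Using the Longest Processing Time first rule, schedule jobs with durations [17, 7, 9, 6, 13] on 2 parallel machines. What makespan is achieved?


Sort jobs in decreasing order (LPT): [17, 13, 9, 7, 6]
Assign each job to the least loaded machine:
  Machine 1: jobs [17, 7], load = 24
  Machine 2: jobs [13, 9, 6], load = 28
Makespan = max load = 28

28


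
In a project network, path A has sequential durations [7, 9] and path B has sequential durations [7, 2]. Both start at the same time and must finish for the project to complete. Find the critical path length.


Path A total = 7 + 9 = 16
Path B total = 7 + 2 = 9
Critical path = longest path = max(16, 9) = 16

16


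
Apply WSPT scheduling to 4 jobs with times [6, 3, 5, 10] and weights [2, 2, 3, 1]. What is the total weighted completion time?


Compute p/w ratios and sort ascending (WSPT): [(3, 2), (5, 3), (6, 2), (10, 1)]
Compute weighted completion times:
  Job (p=3,w=2): C=3, w*C=2*3=6
  Job (p=5,w=3): C=8, w*C=3*8=24
  Job (p=6,w=2): C=14, w*C=2*14=28
  Job (p=10,w=1): C=24, w*C=1*24=24
Total weighted completion time = 82

82


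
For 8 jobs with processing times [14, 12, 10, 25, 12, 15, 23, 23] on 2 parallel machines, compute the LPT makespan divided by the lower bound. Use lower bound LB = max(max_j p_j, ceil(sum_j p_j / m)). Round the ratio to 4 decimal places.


LPT order: [25, 23, 23, 15, 14, 12, 12, 10]
Machine loads after assignment: [66, 68]
LPT makespan = 68
Lower bound = max(max_job, ceil(total/2)) = max(25, 67) = 67
Ratio = 68 / 67 = 1.0149

1.0149


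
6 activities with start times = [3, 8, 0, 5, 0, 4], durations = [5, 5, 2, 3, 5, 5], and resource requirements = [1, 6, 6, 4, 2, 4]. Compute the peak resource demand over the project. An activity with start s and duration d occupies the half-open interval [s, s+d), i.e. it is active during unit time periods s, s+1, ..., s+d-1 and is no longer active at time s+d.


Each activity i is active on [start_i, start_i + duration_i).
Compute total resource usage per time slot:
  t=0: active resources = [6, 2], total = 8
  t=1: active resources = [6, 2], total = 8
  t=2: active resources = [2], total = 2
  t=3: active resources = [1, 2], total = 3
  t=4: active resources = [1, 2, 4], total = 7
  t=5: active resources = [1, 4, 4], total = 9
  t=6: active resources = [1, 4, 4], total = 9
  t=7: active resources = [1, 4, 4], total = 9
  t=8: active resources = [6, 4], total = 10
  t=9: active resources = [6], total = 6
  t=10: active resources = [6], total = 6
  t=11: active resources = [6], total = 6
  t=12: active resources = [6], total = 6
Peak resource demand = 10

10


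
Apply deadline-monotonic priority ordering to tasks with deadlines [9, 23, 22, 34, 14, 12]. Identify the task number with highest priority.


Sort tasks by relative deadline (ascending):
  Task 1: deadline = 9
  Task 6: deadline = 12
  Task 5: deadline = 14
  Task 3: deadline = 22
  Task 2: deadline = 23
  Task 4: deadline = 34
Priority order (highest first): [1, 6, 5, 3, 2, 4]
Highest priority task = 1

1


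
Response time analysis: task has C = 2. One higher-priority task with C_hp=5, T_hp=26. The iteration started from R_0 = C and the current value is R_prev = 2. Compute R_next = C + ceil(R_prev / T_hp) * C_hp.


R_next = C + ceil(R_prev / T_hp) * C_hp
ceil(2 / 26) = ceil(0.0769) = 1
Interference = 1 * 5 = 5
R_next = 2 + 5 = 7

7


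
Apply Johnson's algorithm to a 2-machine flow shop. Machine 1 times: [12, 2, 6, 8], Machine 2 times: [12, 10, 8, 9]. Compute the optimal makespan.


Apply Johnson's rule:
  Group 1 (a <= b): [(2, 2, 10), (3, 6, 8), (4, 8, 9), (1, 12, 12)]
  Group 2 (a > b): []
Optimal job order: [2, 3, 4, 1]
Schedule:
  Job 2: M1 done at 2, M2 done at 12
  Job 3: M1 done at 8, M2 done at 20
  Job 4: M1 done at 16, M2 done at 29
  Job 1: M1 done at 28, M2 done at 41
Makespan = 41

41


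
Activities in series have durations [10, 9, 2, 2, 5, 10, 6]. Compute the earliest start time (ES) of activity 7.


Activity 7 starts after activities 1 through 6 complete.
Predecessor durations: [10, 9, 2, 2, 5, 10]
ES = 10 + 9 + 2 + 2 + 5 + 10 = 38

38


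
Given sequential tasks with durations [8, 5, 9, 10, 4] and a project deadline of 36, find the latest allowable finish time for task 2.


LF(activity 2) = deadline - sum of successor durations
Successors: activities 3 through 5 with durations [9, 10, 4]
Sum of successor durations = 23
LF = 36 - 23 = 13

13


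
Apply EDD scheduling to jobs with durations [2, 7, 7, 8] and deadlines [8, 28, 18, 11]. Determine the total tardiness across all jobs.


Sort by due date (EDD order): [(2, 8), (8, 11), (7, 18), (7, 28)]
Compute completion times and tardiness:
  Job 1: p=2, d=8, C=2, tardiness=max(0,2-8)=0
  Job 2: p=8, d=11, C=10, tardiness=max(0,10-11)=0
  Job 3: p=7, d=18, C=17, tardiness=max(0,17-18)=0
  Job 4: p=7, d=28, C=24, tardiness=max(0,24-28)=0
Total tardiness = 0

0


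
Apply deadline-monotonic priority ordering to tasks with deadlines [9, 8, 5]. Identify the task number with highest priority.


Sort tasks by relative deadline (ascending):
  Task 3: deadline = 5
  Task 2: deadline = 8
  Task 1: deadline = 9
Priority order (highest first): [3, 2, 1]
Highest priority task = 3

3


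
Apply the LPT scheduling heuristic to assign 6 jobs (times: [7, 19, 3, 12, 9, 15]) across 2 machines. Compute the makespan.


Sort jobs in decreasing order (LPT): [19, 15, 12, 9, 7, 3]
Assign each job to the least loaded machine:
  Machine 1: jobs [19, 9, 3], load = 31
  Machine 2: jobs [15, 12, 7], load = 34
Makespan = max load = 34

34


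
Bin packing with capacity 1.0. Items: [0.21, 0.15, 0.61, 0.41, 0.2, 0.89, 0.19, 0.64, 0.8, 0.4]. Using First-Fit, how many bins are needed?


Place items sequentially using First-Fit:
  Item 0.21 -> new Bin 1
  Item 0.15 -> Bin 1 (now 0.36)
  Item 0.61 -> Bin 1 (now 0.97)
  Item 0.41 -> new Bin 2
  Item 0.2 -> Bin 2 (now 0.61)
  Item 0.89 -> new Bin 3
  Item 0.19 -> Bin 2 (now 0.8)
  Item 0.64 -> new Bin 4
  Item 0.8 -> new Bin 5
  Item 0.4 -> new Bin 6
Total bins used = 6

6
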